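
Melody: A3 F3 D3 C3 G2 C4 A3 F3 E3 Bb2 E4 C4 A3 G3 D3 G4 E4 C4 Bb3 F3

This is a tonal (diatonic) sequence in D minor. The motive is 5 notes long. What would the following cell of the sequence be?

Unit = 5 notes; the statements start on A3, C4, E4, G4, moving up a 3rd each time.
Statement 5 starts on Bb4 and keeps the same diatonic contour: Bb4 G4 E4 D4 A3.

Bb4 G4 E4 D4 A3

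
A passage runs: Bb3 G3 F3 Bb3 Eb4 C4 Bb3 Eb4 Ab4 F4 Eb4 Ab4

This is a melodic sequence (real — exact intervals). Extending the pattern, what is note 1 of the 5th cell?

Gb5

With 4-note cells, note 1 of each statement runs Bb3, Eb4, Ab4.
Each moves up a 4th. Continuing: Db5 → Gb5.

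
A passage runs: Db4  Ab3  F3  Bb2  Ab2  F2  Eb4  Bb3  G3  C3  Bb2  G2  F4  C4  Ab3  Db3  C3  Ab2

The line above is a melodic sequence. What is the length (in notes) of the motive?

Try groups of 6 (3 cells in 18 notes):
Db4 Ab3 F3 Bb2 Ab2 F2 | Eb4 Bb3 G3 C3 Bb2 G2 | F4 C4 Ab3 Db3 C3 Ab2
Each cell is the previous one up a 2nd — so the unit is 6 notes.

6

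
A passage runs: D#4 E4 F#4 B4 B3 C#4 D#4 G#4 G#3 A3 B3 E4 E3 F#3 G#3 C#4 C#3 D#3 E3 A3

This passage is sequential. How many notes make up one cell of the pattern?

Try groups of 4 (5 cells in 20 notes):
D#4 E4 F#4 B4 | B3 C#4 D#4 G#4 | G#3 A3 B3 E4 | E3 F#3 G#3 C#4 | C#3 D#3 E3 A3
Each cell is the previous one down a 3rd — so the unit is 4 notes.

4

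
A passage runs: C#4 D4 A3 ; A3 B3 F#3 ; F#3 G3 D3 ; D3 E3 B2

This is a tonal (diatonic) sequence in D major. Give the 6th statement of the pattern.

G2 A2 E2

Unit = 3 notes; the statements start on C#4, A3, F#3, D3, moving down a 3rd each time.
Carrying on: B2 → G2.
From G2 the diatonic shape gives G2 A2 E2.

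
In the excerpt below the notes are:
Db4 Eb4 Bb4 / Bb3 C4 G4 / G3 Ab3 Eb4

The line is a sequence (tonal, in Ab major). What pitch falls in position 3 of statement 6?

F3

The unit is 3 notes. Position-3 pitches of the 3 shown cells: Bb4, G4, Eb4.
Carrying that down a 3rd forward: C4 → Ab3 → F3.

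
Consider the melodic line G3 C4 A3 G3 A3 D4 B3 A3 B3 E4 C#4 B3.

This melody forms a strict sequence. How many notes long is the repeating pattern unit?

4

There are 12 notes; a 4-note unit gives 3 cells:
G3 C4 A3 G3 | A3 D4 B3 A3 | B3 E4 C#4 B3
Every group is a transposition up a 2nd of the one before; no shorter unit works.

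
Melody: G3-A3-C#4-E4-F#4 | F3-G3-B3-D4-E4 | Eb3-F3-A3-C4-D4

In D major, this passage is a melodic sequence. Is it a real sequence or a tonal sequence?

Each cell has the same semitone pattern (2, 4, 3, 2) — intervals are preserved exactly.
And F3 lies outside D major, so the sequence is real rather than tonal.

real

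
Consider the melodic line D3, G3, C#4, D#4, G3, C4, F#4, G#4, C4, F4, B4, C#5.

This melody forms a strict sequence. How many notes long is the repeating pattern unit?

There are 12 notes; a 4-note unit gives 3 cells:
D3 G3 C#4 D#4 | G3 C4 F#4 G#4 | C4 F4 B4 C#5
Every group is a transposition up a 4th of the one before; no shorter unit works.

4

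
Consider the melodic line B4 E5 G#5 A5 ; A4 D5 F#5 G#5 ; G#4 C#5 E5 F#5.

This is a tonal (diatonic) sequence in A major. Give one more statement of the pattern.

Unit = 4 notes; the statements start on B4, A4, G#4, moving down a 2nd each time.
From F#4 the diatonic shape gives F#4 B4 D5 E5.

F#4 B4 D5 E5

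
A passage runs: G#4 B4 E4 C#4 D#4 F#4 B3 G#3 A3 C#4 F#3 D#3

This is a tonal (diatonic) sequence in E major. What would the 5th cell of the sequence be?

B2 D#3 G#2 E2

Taking 4-note groups, the heads are G#4, D#4, A3: the pattern moves down a 4th.
Continuing the starts: E3 → B2.
So cell 5 is B2 D#3 G#2 E2.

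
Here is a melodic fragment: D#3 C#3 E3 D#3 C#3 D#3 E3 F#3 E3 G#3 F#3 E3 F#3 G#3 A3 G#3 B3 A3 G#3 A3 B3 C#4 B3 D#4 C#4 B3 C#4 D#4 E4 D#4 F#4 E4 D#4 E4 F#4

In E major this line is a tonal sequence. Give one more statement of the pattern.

G#4 F#4 A4 G#4 F#4 G#4 A4

Unit = 7 notes; the statements start on D#3, F#3, A3, C#4, E4, moving up a 3rd each time.
From G#4 the diatonic shape gives G#4 F#4 A4 G#4 F#4 G#4 A4.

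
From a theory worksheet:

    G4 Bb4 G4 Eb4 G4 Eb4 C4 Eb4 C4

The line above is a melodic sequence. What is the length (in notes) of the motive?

3

There are 9 notes; a 3-note unit gives 3 cells:
G4 Bb4 G4 | Eb4 G4 Eb4 | C4 Eb4 C4
Each cell is the previous one down a 3rd — so the unit is 3 notes.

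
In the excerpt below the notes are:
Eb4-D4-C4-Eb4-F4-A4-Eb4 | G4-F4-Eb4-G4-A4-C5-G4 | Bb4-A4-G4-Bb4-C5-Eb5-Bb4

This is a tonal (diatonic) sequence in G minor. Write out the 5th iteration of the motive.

With a 7-note motive the entries are Eb4, G4, Bb4, each up a 3rd from the previous.
Extending up a 3rd: D5 → F5.
So cell 5 is F5 Eb5 D5 F5 G5 Bb5 F5.

F5 Eb5 D5 F5 G5 Bb5 F5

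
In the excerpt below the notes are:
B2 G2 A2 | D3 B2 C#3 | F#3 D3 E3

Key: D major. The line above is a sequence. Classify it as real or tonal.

tonal

Every note is diatonic to D major.
Cell 1 has -4 semitones from note 1 to 2, but cell 2 has -3 — the interval quality changes while the contour stays the same, which is the hallmark of a tonal sequence.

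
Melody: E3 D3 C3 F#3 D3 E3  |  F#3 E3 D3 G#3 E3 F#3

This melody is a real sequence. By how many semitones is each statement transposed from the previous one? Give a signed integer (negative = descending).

The 6-note cells begin on E3, F#3 — each up a 2nd from the last.
Counting half-steps from E3 to F#3: 2.

2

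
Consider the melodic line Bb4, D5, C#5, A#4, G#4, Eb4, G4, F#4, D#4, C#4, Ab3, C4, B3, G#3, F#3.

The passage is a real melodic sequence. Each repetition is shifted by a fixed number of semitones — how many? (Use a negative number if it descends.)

Taking 5-note groups, the heads are Bb4, Eb4, Ab3: the pattern moves down a 5th.
Bb4→Eb4 is 63 − 70 = -7 semitones.

-7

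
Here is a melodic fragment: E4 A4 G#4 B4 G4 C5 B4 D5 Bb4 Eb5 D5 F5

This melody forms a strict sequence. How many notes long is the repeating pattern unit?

4

Try groups of 4 (3 cells in 12 notes):
E4 A4 G#4 B4 | G4 C5 B4 D5 | Bb4 Eb5 D5 F5
Every group is a transposition up a 3rd of the one before; no shorter unit works.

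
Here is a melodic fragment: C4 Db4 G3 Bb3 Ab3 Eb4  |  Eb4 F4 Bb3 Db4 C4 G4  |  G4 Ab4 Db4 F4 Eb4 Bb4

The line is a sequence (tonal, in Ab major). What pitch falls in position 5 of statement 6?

The unit is 6 notes. Position-5 pitches of the 3 shown cells: Ab3, C4, Eb4.
Extending up a 3rd: G4 → Bb4 → Db5.

Db5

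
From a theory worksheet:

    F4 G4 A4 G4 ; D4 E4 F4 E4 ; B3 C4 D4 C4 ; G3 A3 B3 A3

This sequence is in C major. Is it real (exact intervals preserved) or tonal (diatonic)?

Every note is diatonic to C major.
Cell 1 has +2 semitones from note 2 to 3, but cell 2 has +1 — the interval quality changes while the contour stays the same, which is the hallmark of a tonal sequence.

tonal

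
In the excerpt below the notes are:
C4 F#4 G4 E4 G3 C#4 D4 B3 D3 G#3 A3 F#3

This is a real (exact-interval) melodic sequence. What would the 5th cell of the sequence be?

E2 A#2 B2 G#2

Unit = 4 notes; the statements start on C4, G3, D3, moving down a 4th each time.
Carrying on: A2 → E2.
From E2 the exact shape gives E2 A#2 B2 G#2.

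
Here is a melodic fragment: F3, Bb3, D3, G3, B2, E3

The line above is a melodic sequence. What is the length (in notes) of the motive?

There are 6 notes; a 2-note unit gives 3 cells:
F3 Bb3 | D3 G3 | B2 E3
Each cell is the previous one down a 3rd — so the unit is 2 notes.

2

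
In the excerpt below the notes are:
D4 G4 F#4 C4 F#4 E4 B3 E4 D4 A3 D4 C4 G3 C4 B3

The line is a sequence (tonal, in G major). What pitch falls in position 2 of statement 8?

G3

Grouping in 3s, the 2nd note of each cell is G4, F#4, E4, D4, C4.
Each moves down a 2nd. Continuing: B3 → A3 → G3.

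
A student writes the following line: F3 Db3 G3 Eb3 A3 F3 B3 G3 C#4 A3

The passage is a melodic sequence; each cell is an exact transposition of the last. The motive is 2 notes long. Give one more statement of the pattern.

D#4 B3

The 2-note cells begin on F3, G3, A3, B3, C#4 — each up a 2nd from the last.
So cell 6 is D#4 B3.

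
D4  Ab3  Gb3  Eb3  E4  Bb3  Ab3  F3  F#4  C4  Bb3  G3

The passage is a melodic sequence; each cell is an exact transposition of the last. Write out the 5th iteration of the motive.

Unit = 4 notes; the statements start on D4, E4, F#4, moving up a 2nd each time.
Continuing the starts: G#4 → A#4.
So cell 5 is A#4 E4 D4 B3.

A#4 E4 D4 B3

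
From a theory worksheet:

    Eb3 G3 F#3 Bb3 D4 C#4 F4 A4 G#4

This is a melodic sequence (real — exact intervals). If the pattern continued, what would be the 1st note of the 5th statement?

G5

With 3-note cells, note 1 of each statement runs Eb3, Bb3, F4.
Carrying that up a 5th forward: C5 → G5.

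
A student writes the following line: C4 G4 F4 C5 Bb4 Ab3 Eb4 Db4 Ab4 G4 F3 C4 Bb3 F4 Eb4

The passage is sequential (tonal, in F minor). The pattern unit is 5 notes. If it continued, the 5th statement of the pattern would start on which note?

With a 5-note motive the entries are C4, Ab3, F3, each down a 3rd from the previous.
Continuing: Db3 → Bb2. Statement 5 starts on Bb2.

Bb2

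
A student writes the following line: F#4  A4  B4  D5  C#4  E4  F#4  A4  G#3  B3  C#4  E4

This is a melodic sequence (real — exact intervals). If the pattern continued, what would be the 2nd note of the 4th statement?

Grouping in 4s, the 2nd note of each cell is A4, E4, B3.
One more down a 4th gives F#3.

F#3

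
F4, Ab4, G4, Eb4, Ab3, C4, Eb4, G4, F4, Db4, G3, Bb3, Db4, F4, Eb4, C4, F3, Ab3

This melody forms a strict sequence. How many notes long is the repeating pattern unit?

6

Try groups of 6 (3 cells in 18 notes):
F4 Ab4 G4 Eb4 Ab3 C4 | Eb4 G4 F4 Db4 G3 Bb3 | Db4 F4 Eb4 C4 F3 Ab3
That's a consistent down a 2nd shift per cell, and no other grouping gives one.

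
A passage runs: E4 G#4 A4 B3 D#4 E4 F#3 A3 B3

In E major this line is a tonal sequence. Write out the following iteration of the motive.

C#3 E3 F#3

Taking 3-note groups, the heads are E4, B3, F#3: the pattern moves down a 4th.
From C#3 the diatonic shape gives C#3 E3 F#3.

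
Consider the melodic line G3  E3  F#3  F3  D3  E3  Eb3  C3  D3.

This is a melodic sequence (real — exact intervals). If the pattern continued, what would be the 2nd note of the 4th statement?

Bb2

With 3-note cells, note 2 of each statement runs E3, D3, C3.
Each moves down a 2nd; the next is Bb2.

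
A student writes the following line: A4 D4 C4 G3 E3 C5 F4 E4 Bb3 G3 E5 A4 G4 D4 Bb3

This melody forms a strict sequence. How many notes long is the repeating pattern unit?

There are 15 notes; a 5-note unit gives 3 cells:
A4 D4 C4 G3 E3 | C5 F4 E4 Bb3 G3 | E5 A4 G4 D4 Bb3
That's a consistent up a 3rd shift per cell, and no other grouping gives one.

5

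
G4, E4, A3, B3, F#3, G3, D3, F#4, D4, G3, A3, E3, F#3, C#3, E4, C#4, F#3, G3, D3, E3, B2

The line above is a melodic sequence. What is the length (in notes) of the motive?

7

There are 21 notes; a 7-note unit gives 3 cells:
G4 E4 A3 B3 F#3 G3 D3 | F#4 D4 G3 A3 E3 F#3 C#3 | E4 C#4 F#3 G3 D3 E3 B2
That's a consistent down a 2nd shift per cell, and no other grouping gives one.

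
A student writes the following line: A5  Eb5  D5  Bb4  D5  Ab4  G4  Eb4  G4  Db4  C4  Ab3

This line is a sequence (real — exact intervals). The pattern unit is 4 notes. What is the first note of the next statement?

C4

With a 4-note motive the entries are A5, D5, G4, each down a 5th from the previous.
The next head, down a 5th from G4, is C4.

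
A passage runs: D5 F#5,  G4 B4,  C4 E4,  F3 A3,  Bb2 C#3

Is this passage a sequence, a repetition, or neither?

neither

Note 2 of cell 5 is C#3; if this were a sequence it would be D3. No unit length gives a consistent transposition pattern.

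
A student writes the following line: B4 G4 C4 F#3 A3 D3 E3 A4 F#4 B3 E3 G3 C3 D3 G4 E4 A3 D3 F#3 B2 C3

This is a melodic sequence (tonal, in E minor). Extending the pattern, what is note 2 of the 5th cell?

C4

With 7-note cells, note 2 of each statement runs G4, F#4, E4.
Extending down a 2nd: D4 → C4.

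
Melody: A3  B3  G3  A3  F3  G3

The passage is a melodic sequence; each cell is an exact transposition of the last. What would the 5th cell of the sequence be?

The 2-note cells begin on A3, G3, F3 — each down a 2nd from the last.
Extending down a 2nd: Eb3 → Db3.
So cell 5 is Db3 Eb3.

Db3 Eb3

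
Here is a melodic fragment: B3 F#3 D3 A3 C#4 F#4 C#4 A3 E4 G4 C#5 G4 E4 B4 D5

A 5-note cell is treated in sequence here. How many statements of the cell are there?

3

15 notes in groups of 5 gives 15/5 = 3 statements.
Starts: B3, F#4, C#5 — each up a 5th.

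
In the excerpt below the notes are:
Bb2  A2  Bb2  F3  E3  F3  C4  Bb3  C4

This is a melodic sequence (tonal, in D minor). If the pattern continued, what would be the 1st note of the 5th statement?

With 3-note cells, note 1 of each statement runs Bb2, F3, C4.
Carrying that up a 5th forward: G4 → D5.

D5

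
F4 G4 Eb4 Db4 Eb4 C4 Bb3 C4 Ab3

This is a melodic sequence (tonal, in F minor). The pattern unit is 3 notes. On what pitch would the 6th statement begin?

C3

The 3-note cells begin on F4, Db4, Bb3 — each down a 3rd from the last.
Continuing: G3 → Eb3 → C3. Statement 6 starts on C3.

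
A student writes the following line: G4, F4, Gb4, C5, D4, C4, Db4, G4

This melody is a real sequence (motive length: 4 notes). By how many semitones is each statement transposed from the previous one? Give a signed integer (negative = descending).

Unit = 4 notes; the statements start on G4, D4, moving down a 4th each time.
Counting half-steps from G4 to D4: -5.

-5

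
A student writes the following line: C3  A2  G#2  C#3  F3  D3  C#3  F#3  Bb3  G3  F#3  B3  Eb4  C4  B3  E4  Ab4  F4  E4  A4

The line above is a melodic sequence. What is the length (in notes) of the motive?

Try groups of 4 (5 cells in 20 notes):
C3 A2 G#2 C#3 | F3 D3 C#3 F#3 | Bb3 G3 F#3 B3 | Eb4 C4 B3 E4 | Ab4 F4 E4 A4
That's a consistent up a 4th shift per cell, and no other grouping gives one.

4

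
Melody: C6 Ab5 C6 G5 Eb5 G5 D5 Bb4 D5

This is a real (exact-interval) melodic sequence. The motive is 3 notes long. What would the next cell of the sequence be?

A4 F4 A4

Unit = 3 notes; the statements start on C6, G5, D5, moving down a 4th each time.
So cell 4 is A4 F4 A4.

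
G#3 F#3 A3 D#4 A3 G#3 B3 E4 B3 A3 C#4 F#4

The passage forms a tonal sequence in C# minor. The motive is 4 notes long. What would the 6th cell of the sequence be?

The 4-note cells begin on G#3, A3, B3 — each up a 2nd from the last.
Continuing the starts: C#4 → D#4 → E4.
So cell 6 is E4 D#4 F#4 B4.

E4 D#4 F#4 B4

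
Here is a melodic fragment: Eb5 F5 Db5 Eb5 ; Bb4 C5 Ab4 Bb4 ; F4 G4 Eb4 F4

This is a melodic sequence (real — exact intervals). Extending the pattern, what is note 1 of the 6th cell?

The unit is 4 notes. Position-1 pitches of the 3 shown cells: Eb5, Bb4, F4.
Each moves down a 4th. Continuing: C4 → G3 → D3.

D3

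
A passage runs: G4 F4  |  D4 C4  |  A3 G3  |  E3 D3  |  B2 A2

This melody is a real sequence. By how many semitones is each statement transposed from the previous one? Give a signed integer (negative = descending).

-5

The 2-note cells begin on G4, D4, A3, E3, B2 — each down a 4th from the last.
Counting half-steps from G4 to D4: -5.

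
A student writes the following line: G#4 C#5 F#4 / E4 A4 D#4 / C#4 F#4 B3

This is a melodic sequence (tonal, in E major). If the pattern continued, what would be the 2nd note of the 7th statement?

The unit is 3 notes. Position-2 pitches of the 3 shown cells: C#5, A4, F#4.
Carrying that down a 3rd forward: D#4 → B3 → G#3 → E3.

E3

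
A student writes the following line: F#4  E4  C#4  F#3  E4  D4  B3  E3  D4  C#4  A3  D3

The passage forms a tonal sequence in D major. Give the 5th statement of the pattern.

The 4-note cells begin on F#4, E4, D4 — each down a 2nd from the last.
Carrying on: C#4 → B3.
Statement 5 starts on B3 and keeps the same diatonic contour: B3 A3 F#3 B2.

B3 A3 F#3 B2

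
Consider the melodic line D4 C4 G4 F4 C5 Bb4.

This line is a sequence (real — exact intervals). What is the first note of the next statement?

F5

The 2-note cells begin on D4, G4, C5 — each up a 4th from the last.
One more step up a 4th gives F5.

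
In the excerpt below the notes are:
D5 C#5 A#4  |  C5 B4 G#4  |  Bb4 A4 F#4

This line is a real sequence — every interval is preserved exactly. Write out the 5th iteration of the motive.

Unit = 3 notes; the statements start on D5, C5, Bb4, moving down a 2nd each time.
Continuing the starts: Ab4 → Gb4.
Statement 5 starts on Gb4 and keeps the same exact contour: Gb4 F4 D4.

Gb4 F4 D4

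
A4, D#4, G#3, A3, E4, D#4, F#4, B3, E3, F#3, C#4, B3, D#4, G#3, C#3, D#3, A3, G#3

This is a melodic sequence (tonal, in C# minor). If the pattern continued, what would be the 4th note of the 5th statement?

G#2

With 6-note cells, note 4 of each statement runs A3, F#3, D#3.
Each moves down a 3rd. Continuing: B2 → G#2.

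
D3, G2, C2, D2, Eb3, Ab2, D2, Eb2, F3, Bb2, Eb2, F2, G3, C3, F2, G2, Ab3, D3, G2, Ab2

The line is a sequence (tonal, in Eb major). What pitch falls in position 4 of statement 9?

The unit is 4 notes. Position-4 pitches of the 5 shown cells: D2, Eb2, F2, G2, Ab2.
Extending up a 2nd: Bb2 → C3 → D3 → Eb3.

Eb3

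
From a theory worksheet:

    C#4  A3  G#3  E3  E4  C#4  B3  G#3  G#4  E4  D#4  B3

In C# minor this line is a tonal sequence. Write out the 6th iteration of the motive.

Taking 4-note groups, the heads are C#4, E4, G#4: the pattern moves up a 3rd.
Continuing the starts: B4 → D#5 → F#5.
From F#5 the diatonic shape gives F#5 D#5 C#5 A4.

F#5 D#5 C#5 A4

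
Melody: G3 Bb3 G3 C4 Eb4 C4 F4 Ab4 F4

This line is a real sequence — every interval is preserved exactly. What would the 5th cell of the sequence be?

Eb5 Gb5 Eb5

With a 3-note motive the entries are G3, C4, F4, each up a 4th from the previous.
Carrying on: Bb4 → Eb5.
Statement 5 starts on Eb5 and keeps the same exact contour: Eb5 Gb5 Eb5.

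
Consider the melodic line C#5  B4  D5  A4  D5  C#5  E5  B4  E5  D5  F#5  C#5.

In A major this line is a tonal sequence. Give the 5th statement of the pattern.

G#5 F#5 A5 E5

Unit = 4 notes; the statements start on C#5, D5, E5, moving up a 2nd each time.
Carrying on: F#5 → G#5.
Statement 5 starts on G#5 and keeps the same diatonic contour: G#5 F#5 A5 E5.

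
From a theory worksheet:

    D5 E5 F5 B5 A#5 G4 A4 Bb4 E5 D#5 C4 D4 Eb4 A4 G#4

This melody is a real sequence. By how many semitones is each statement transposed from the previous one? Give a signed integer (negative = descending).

-7

Unit = 5 notes; the statements start on D5, G4, C4, moving down a 5th each time.
Counting half-steps from D5 to G4: -7.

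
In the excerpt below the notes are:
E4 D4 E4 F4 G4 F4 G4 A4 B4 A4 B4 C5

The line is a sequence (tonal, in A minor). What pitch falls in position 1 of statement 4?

D5

With 4-note cells, note 1 of each statement runs E4, G4, B4.
One more up a 3rd gives D5.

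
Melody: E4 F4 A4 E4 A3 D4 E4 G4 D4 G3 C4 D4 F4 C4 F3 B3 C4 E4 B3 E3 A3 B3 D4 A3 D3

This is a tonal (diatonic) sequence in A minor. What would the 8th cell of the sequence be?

Unit = 5 notes; the statements start on E4, D4, C4, B3, A3, moving down a 2nd each time.
Continuing the starts: G3 → F3 → E3.
From E3 the diatonic shape gives E3 F3 A3 E3 A2.

E3 F3 A3 E3 A2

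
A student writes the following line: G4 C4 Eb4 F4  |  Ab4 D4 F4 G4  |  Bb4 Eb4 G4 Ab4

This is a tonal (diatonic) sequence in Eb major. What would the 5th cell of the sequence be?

Taking 4-note groups, the heads are G4, Ab4, Bb4: the pattern moves up a 2nd.
Carrying on: C5 → D5.
Statement 5 starts on D5 and keeps the same diatonic contour: D5 G4 Bb4 C5.

D5 G4 Bb4 C5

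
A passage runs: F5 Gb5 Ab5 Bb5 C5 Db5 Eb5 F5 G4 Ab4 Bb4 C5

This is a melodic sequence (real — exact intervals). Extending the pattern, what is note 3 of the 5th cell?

C4

With 4-note cells, note 3 of each statement runs Ab5, Eb5, Bb4.
Each moves down a 4th. Continuing: F4 → C4.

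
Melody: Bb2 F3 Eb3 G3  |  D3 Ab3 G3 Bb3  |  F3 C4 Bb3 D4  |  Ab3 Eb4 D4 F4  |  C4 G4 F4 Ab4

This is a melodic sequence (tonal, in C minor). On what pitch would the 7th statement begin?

Taking 4-note groups, the heads are Bb2, D3, F3, Ab3, C4: the pattern moves up a 3rd.
Extending the heads up a 3rd: Eb4 → G4.

G4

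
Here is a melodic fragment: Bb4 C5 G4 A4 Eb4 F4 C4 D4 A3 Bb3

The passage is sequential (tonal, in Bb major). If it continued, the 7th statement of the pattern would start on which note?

D3

Taking 2-note groups, the heads are Bb4, G4, Eb4, C4, A3: the pattern moves down a 3rd.
Extending the heads down a 3rd: F3 → D3.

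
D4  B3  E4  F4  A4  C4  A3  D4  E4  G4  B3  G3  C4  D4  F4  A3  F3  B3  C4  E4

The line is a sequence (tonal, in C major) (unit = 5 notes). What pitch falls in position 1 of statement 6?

F3

With 5-note cells, note 1 of each statement runs D4, C4, B3, A3.
Carrying that down a 2nd forward: G3 → F3.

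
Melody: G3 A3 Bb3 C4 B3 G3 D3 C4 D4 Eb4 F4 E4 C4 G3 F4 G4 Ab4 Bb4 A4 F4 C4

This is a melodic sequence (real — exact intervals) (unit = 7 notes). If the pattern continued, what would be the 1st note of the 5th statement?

With 7-note cells, note 1 of each statement runs G3, C4, F4.
Extending up a 4th: Bb4 → Eb5.

Eb5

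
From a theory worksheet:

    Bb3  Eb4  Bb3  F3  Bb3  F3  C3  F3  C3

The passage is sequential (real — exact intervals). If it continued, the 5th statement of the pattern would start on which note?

Unit = 3 notes; the statements start on Bb3, F3, C3, moving down a 4th each time.
Extending the heads down a 4th: G2 → D2.

D2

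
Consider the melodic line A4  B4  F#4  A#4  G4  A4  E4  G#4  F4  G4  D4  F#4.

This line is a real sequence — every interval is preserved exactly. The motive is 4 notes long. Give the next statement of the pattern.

The 4-note cells begin on A4, G4, F4 — each down a 2nd from the last.
So cell 4 is Eb4 F4 C4 E4.

Eb4 F4 C4 E4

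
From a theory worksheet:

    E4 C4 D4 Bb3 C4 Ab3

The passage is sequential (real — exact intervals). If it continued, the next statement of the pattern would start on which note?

Bb3

Unit = 2 notes; the statements start on E4, D4, C4, moving down a 2nd each time.
One more step down a 2nd gives Bb3.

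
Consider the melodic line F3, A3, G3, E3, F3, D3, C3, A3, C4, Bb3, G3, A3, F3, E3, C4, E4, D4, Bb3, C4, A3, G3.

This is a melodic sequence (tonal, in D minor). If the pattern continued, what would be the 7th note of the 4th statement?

Bb3

Grouping in 7s, the 7th note of each cell is C3, E3, G3.
One more up a 3rd gives Bb3.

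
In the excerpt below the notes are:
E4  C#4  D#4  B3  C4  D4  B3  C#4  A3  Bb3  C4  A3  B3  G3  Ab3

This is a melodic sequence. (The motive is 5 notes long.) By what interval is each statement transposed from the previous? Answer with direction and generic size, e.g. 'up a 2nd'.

The 5-note cells begin on E4, D4, C4 — each down a 2nd from the last.
E4 to D4 is down a 2nd.

down a 2nd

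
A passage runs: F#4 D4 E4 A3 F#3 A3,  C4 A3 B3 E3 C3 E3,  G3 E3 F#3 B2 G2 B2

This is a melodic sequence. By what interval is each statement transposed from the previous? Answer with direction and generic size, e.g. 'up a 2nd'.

down a 4th

Unit = 6 notes; the statements start on F#4, C4, G3, moving down a 4th each time.
F#4 to C4 is down a 4th.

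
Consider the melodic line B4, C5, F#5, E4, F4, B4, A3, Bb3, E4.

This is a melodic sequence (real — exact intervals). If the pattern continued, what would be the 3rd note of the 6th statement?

G2

The unit is 3 notes. Position-3 pitches of the 3 shown cells: F#5, B4, E4.
Each moves down a 5th. Continuing: A3 → D3 → G2.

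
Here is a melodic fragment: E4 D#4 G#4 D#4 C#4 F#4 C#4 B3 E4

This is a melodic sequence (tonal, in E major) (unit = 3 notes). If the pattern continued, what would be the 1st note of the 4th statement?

B3

The unit is 3 notes. Position-1 pitches of the 3 shown cells: E4, D#4, C#4.
From C#4, down a 2nd gives B3.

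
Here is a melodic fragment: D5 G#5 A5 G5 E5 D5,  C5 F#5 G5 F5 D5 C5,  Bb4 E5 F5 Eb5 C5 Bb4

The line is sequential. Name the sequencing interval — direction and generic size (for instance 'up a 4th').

Taking 6-note groups, the heads are D5, C5, Bb4: the pattern moves down a 2nd.
D5 to C5 is down a 2nd.

down a 2nd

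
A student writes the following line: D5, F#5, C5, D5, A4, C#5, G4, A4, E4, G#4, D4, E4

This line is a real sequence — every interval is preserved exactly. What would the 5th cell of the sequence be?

F#3 A#3 E3 F#3

Taking 4-note groups, the heads are D5, A4, E4: the pattern moves down a 4th.
Extending down a 4th: B3 → F#3.
Statement 5 starts on F#3 and keeps the same exact contour: F#3 A#3 E3 F#3.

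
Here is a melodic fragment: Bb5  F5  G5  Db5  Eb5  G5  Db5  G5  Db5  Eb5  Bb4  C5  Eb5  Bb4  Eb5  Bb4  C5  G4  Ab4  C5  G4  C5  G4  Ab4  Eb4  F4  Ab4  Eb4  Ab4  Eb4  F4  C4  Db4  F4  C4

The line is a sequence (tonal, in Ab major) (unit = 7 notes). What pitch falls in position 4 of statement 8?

Grouping in 7s, the 4th note of each cell is Db5, Bb4, G4, Eb4, C4.
Carrying that down a 3rd forward: Ab3 → F3 → Db3.

Db3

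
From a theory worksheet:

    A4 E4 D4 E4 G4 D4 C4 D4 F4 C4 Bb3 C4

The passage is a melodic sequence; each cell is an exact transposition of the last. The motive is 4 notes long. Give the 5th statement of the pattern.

Db4 Ab3 Gb3 Ab3

Taking 4-note groups, the heads are A4, G4, F4: the pattern moves down a 2nd.
Continuing the starts: Eb4 → Db4.
Statement 5 starts on Db4 and keeps the same exact contour: Db4 Ab3 Gb3 Ab3.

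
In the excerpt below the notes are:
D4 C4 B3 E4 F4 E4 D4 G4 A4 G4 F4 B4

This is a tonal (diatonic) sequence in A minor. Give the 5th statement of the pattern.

Unit = 4 notes; the statements start on D4, F4, A4, moving up a 3rd each time.
Carrying on: C5 → E5.
From E5 the diatonic shape gives E5 D5 C5 F5.

E5 D5 C5 F5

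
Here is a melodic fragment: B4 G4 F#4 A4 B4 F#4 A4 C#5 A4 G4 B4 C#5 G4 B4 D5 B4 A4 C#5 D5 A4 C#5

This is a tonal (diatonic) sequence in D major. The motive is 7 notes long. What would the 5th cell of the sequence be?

F#5 D5 C#5 E5 F#5 C#5 E5

The 7-note cells begin on B4, C#5, D5 — each up a 2nd from the last.
Continuing the starts: E5 → F#5.
From F#5 the diatonic shape gives F#5 D5 C#5 E5 F#5 C#5 E5.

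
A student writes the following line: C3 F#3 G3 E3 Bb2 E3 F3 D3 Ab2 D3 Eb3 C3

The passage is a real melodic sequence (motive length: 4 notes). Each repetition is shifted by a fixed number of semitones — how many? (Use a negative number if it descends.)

The 4-note cells begin on C3, Bb2, Ab2 — each down a 2nd from the last.
C3 to Bb2 spans -2 semitones.

-2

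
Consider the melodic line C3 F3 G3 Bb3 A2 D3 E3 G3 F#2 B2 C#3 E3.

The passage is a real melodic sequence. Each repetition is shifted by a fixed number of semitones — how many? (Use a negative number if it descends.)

Unit = 4 notes; the statements start on C3, A2, F#2, moving down a 3rd each time.
C3→A2 is 45 − 48 = -3 semitones.

-3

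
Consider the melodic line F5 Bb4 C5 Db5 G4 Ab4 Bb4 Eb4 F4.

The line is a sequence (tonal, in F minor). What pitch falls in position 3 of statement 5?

Bb3

The unit is 3 notes. Position-3 pitches of the 3 shown cells: C5, Ab4, F4.
Carrying that down a 3rd forward: Db4 → Bb3.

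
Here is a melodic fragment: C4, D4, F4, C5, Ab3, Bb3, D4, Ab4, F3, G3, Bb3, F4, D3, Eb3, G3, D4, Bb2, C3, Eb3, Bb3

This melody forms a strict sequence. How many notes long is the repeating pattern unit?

4

There are 20 notes; a 4-note unit gives 5 cells:
C4 D4 F4 C5 | Ab3 Bb3 D4 Ab4 | F3 G3 Bb3 F4 | D3 Eb3 G3 D4 | Bb2 C3 Eb3 Bb3
Each cell is the previous one down a 3rd — so the unit is 4 notes.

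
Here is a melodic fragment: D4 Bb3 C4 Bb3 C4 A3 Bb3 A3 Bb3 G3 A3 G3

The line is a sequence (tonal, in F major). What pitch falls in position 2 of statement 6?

The unit is 4 notes. Position-2 pitches of the 3 shown cells: Bb3, A3, G3.
Each moves down a 2nd. Continuing: F3 → E3 → D3.

D3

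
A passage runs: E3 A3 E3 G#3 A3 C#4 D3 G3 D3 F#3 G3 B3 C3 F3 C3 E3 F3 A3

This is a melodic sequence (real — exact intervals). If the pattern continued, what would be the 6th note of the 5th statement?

F3

With 6-note cells, note 6 of each statement runs C#4, B3, A3.
Carrying that down a 2nd forward: G3 → F3.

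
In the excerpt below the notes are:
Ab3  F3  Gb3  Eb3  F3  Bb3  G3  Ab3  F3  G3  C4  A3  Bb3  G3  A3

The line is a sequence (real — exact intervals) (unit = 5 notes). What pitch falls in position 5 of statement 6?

Grouping in 5s, the 5th note of each cell is F3, G3, A3.
Extending up a 2nd: B3 → C#4 → D#4.

D#4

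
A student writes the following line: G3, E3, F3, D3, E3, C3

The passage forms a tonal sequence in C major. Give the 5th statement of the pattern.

Unit = 2 notes; the statements start on G3, F3, E3, moving down a 2nd each time.
Continuing the starts: D3 → C3.
Statement 5 starts on C3 and keeps the same diatonic contour: C3 A2.

C3 A2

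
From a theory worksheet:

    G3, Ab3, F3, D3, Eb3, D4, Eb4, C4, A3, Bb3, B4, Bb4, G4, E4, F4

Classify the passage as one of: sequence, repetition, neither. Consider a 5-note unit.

neither

Note 1 of cell 3 is B4; if this were a sequence it would be A4. No unit length gives a consistent transposition pattern.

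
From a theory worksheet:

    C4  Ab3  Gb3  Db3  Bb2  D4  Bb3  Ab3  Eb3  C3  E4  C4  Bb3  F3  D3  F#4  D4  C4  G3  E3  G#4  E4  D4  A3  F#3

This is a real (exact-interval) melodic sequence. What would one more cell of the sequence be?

Taking 5-note groups, the heads are C4, D4, E4, F#4, G#4: the pattern moves up a 2nd.
Statement 6 starts on A#4 and keeps the same exact contour: A#4 F#4 E4 B3 G#3.

A#4 F#4 E4 B3 G#3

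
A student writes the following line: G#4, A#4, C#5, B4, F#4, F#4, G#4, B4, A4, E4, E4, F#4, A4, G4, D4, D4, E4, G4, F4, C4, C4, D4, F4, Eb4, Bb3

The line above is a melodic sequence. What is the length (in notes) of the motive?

5

Try groups of 5 (5 cells in 25 notes):
G#4 A#4 C#5 B4 F#4 | F#4 G#4 B4 A4 E4 | E4 F#4 A4 G4 D4 | D4 E4 G4 F4 C4 | C4 D4 F4 Eb4 Bb3
Each cell is the previous one down a 2nd — so the unit is 5 notes.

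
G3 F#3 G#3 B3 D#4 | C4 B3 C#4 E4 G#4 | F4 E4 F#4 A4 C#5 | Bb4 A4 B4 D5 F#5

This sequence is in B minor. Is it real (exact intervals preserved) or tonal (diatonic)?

real

Each cell has the same semitone pattern (-1, 2, 3, 4) — intervals are preserved exactly.
And G#3 lies outside B minor, so the sequence is real rather than tonal.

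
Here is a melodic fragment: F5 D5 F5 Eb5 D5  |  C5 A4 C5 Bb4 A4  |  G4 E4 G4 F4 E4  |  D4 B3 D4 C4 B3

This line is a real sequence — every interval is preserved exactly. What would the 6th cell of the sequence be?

The 5-note cells begin on F5, C5, G4, D4 — each down a 4th from the last.
Extending down a 4th: A3 → E3.
So cell 6 is E3 C#3 E3 D3 C#3.

E3 C#3 E3 D3 C#3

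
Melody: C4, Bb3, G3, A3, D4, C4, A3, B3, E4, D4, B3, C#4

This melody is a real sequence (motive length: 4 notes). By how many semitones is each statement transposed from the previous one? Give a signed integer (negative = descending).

The 4-note cells begin on C4, D4, E4 — each up a 2nd from the last.
Counting half-steps from C4 to D4: 2.

2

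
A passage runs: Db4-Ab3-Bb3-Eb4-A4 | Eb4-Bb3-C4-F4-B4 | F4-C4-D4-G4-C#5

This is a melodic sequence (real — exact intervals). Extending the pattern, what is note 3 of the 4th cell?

E4

Grouping in 5s, the 3rd note of each cell is Bb3, C4, D4.
Each moves up a 2nd; the next is E4.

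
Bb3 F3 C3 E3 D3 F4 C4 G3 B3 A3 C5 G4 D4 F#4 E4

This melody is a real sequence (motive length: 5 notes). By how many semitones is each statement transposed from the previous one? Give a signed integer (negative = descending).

With a 5-note motive the entries are Bb3, F4, C5, each up a 5th from the previous.
Counting half-steps from Bb3 to F4: 7.

7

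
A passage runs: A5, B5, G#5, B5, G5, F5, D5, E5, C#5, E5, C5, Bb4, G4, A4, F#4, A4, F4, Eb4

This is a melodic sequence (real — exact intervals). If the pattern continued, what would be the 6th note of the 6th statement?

With 6-note cells, note 6 of each statement runs F5, Bb4, Eb4.
Extending down a 5th: Ab3 → Db3 → Gb2.

Gb2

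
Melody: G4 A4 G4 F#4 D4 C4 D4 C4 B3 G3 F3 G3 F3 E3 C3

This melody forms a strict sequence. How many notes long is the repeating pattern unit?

5

15 notes total. Splitting into 3 groups of 5:
G4 A4 G4 F#4 D4 | C4 D4 C4 B3 G3 | F3 G3 F3 E3 C3
Every group is a transposition down a 5th of the one before; no shorter unit works.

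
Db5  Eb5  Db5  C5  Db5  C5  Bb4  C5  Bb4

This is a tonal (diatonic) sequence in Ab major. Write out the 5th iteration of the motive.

The 3-note cells begin on Db5, C5, Bb4 — each down a 2nd from the last.
Carrying on: Ab4 → G4.
So cell 5 is G4 Ab4 G4.

G4 Ab4 G4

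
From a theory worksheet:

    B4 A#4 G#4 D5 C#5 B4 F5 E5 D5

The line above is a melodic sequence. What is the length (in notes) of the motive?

3

9 notes total. Splitting into 3 groups of 3:
B4 A#4 G#4 | D5 C#5 B4 | F5 E5 D5
That's a consistent up a 3rd shift per cell, and no other grouping gives one.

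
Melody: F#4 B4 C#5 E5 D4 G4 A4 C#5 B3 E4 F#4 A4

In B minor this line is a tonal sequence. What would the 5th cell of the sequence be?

With a 4-note motive the entries are F#4, D4, B3, each down a 3rd from the previous.
Extending down a 3rd: G3 → E3.
So cell 5 is E3 A3 B3 D4.

E3 A3 B3 D4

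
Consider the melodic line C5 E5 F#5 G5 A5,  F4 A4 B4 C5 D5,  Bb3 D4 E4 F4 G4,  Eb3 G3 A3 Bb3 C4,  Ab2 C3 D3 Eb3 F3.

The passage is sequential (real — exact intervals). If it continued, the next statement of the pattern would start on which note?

Unit = 5 notes; the statements start on C5, F4, Bb3, Eb3, Ab2, moving down a 5th each time.
The next head, down a 5th from Ab2, is Db2.

Db2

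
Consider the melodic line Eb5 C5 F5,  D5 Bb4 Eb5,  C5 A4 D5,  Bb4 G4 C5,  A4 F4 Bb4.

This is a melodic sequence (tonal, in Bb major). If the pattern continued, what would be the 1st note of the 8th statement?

Grouping in 3s, the 1st note of each cell is Eb5, D5, C5, Bb4, A4.
Carrying that down a 2nd forward: G4 → F4 → Eb4.

Eb4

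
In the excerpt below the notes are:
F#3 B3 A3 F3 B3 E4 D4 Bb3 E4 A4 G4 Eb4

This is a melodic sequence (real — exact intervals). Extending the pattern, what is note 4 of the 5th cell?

With 4-note cells, note 4 of each statement runs F3, Bb3, Eb4.
Extending up a 4th: Ab4 → Db5.

Db5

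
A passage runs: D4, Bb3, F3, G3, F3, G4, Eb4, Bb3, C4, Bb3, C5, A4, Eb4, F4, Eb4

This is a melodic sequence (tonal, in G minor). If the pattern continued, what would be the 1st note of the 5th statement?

The unit is 5 notes. Position-1 pitches of the 3 shown cells: D4, G4, C5.
Each moves up a 4th. Continuing: F5 → Bb5.

Bb5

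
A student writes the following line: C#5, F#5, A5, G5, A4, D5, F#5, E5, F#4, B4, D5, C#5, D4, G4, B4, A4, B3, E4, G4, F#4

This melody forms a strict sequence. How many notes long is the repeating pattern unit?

4

Try groups of 4 (5 cells in 20 notes):
C#5 F#5 A5 G5 | A4 D5 F#5 E5 | F#4 B4 D5 C#5 | D4 G4 B4 A4 | B3 E4 G4 F#4
Each cell is the previous one down a 3rd — so the unit is 4 notes.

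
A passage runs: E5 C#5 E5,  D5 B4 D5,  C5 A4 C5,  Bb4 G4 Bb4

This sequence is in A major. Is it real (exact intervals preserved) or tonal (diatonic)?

Each cell has the same semitone pattern (-3, 3) — intervals are preserved exactly.
And C5 lies outside A major, so the sequence is real rather than tonal.

real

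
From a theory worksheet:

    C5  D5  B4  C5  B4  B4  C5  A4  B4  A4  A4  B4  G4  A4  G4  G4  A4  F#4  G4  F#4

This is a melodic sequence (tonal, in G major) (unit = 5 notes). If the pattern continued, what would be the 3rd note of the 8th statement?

B3

With 5-note cells, note 3 of each statement runs B4, A4, G4, F#4.
Carrying that down a 2nd forward: E4 → D4 → C4 → B3.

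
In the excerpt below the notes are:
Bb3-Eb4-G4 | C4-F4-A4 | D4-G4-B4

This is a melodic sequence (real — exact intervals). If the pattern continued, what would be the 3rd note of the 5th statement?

With 3-note cells, note 3 of each statement runs G4, A4, B4.
Carrying that up a 2nd forward: C#5 → D#5.

D#5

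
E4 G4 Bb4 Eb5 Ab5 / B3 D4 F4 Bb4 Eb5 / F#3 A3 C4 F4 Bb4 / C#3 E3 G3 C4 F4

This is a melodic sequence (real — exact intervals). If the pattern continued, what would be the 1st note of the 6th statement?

D#2

With 5-note cells, note 1 of each statement runs E4, B3, F#3, C#3.
Each moves down a 4th. Continuing: G#2 → D#2.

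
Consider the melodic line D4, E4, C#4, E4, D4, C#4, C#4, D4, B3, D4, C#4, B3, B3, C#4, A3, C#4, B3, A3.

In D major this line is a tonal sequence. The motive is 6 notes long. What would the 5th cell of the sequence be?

Unit = 6 notes; the statements start on D4, C#4, B3, moving down a 2nd each time.
Continuing the starts: A3 → G3.
Statement 5 starts on G3 and keeps the same diatonic contour: G3 A3 F#3 A3 G3 F#3.

G3 A3 F#3 A3 G3 F#3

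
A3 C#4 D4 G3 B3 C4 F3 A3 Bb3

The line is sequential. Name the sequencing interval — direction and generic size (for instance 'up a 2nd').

down a 2nd

Taking 3-note groups, the heads are A3, G3, F3: the pattern moves down a 2nd.
A3 to G3 is down a 2nd.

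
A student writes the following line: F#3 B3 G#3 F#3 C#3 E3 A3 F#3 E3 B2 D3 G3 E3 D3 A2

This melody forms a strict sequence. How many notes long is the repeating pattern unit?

5

There are 15 notes; a 5-note unit gives 3 cells:
F#3 B3 G#3 F#3 C#3 | E3 A3 F#3 E3 B2 | D3 G3 E3 D3 A2
Every group is a transposition down a 2nd of the one before; no shorter unit works.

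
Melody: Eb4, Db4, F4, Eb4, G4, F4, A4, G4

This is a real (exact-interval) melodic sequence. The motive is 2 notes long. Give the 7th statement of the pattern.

With a 2-note motive the entries are Eb4, F4, G4, A4, each up a 2nd from the previous.
Continuing the starts: B4 → C#5 → D#5.
Statement 7 starts on D#5 and keeps the same exact contour: D#5 C#5.

D#5 C#5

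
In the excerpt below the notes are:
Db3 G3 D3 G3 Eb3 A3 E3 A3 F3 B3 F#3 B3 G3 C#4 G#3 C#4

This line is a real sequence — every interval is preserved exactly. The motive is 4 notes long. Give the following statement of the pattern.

Taking 4-note groups, the heads are Db3, Eb3, F3, G3: the pattern moves up a 2nd.
So cell 5 is A3 D#4 A#3 D#4.

A3 D#4 A#3 D#4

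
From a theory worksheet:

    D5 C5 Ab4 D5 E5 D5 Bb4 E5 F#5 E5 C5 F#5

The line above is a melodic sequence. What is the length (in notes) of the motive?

4

12 notes total. Splitting into 3 groups of 4:
D5 C5 Ab4 D5 | E5 D5 Bb4 E5 | F#5 E5 C5 F#5
Every group is a transposition up a 2nd of the one before; no shorter unit works.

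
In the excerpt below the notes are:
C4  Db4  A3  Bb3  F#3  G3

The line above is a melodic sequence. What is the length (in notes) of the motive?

2

6 notes total. Splitting into 3 groups of 2:
C4 Db4 | A3 Bb3 | F#3 G3
Every group is a transposition down a 3rd of the one before; no shorter unit works.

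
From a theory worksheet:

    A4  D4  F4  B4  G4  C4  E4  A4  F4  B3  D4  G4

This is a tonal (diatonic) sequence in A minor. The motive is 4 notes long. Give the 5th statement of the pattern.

Taking 4-note groups, the heads are A4, G4, F4: the pattern moves down a 2nd.
Extending down a 2nd: E4 → D4.
So cell 5 is D4 G3 B3 E4.

D4 G3 B3 E4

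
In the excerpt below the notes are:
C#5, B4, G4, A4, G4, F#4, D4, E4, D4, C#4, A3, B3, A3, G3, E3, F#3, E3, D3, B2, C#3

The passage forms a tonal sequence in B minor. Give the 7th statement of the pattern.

F#2 E2 C#2 D2

With a 4-note motive the entries are C#5, G4, D4, A3, E3, each down a 4th from the previous.
Continuing the starts: B2 → F#2.
From F#2 the diatonic shape gives F#2 E2 C#2 D2.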